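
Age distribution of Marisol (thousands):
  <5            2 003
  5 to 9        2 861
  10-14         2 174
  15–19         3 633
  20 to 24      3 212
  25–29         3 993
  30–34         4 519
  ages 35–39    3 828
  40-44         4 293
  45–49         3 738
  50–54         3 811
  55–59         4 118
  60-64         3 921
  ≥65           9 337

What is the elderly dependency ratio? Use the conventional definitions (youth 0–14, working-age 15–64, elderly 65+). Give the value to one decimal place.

Old-age dependency ratio: 23.9

0–14: 2 003 + 2 861 + 2 174 = 7 038
15–64: 3 633 + 3 212 + 3 993 + 4 519 + 3 828 + 4 293 + 3 738 + 3 811 + 4 118 + 3 921 = 39 066
65+: 9 337
Old-age dependency ratio = 9 337 / 39 066 × 100 = 23.9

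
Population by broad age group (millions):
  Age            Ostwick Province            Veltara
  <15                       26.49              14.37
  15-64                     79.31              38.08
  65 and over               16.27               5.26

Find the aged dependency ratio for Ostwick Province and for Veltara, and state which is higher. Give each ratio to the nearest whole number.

Ostwick Province: 16.27 / 79.31 × 100 = 21
Veltara: 5.26 / 38.08 × 100 = 14

Ostwick Province: 21
Veltara: 14
Higher: Ostwick Province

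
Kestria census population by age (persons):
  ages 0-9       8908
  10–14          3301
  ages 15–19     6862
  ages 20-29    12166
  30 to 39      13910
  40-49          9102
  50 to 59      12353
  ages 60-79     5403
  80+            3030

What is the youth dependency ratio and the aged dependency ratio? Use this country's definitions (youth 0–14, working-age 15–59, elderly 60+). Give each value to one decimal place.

Youth dependency ratio: 22.4
Old-age dependency ratio: 15.5

0–14: 8908 + 3301 = 12209
15–59: 6862 + 12166 + 13910 + 9102 + 12353 = 54393
60+: 5403 + 3030 = 8433
Youth dependency ratio = 12209 / 54393 × 100 = 22.4
Old-age dependency ratio = 8433 / 54393 × 100 = 15.5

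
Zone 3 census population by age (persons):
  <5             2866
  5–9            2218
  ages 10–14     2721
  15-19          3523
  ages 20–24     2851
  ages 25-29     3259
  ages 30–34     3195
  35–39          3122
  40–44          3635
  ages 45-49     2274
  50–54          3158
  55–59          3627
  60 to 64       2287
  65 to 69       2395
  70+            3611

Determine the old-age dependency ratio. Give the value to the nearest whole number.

Old-age dependency ratio: 19

0–14: 2866 + 2218 + 2721 = 7805
15–64: 3523 + 2851 + 3259 + 3195 + 3122 + 3635 + 2274 + 3158 + 3627 + 2287 = 30931
65+: 2395 + 3611 = 6006
Old-age dependency ratio = 6006 / 30931 × 100 = 19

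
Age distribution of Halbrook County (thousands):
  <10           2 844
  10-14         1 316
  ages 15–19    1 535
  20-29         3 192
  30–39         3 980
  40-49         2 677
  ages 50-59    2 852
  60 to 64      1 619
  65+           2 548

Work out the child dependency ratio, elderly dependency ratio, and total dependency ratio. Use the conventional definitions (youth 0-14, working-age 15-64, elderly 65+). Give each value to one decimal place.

Youth dependency ratio: 26.2
Old-age dependency ratio: 16.1
Total dependency ratio: 42.3

0–14: 2 844 + 1 316 = 4 160
15–64: 1 535 + 3 192 + 3 980 + 2 677 + 2 852 + 1 619 = 15 855
65+: 2 548
Youth dependency ratio = 4 160 / 15 855 × 100 = 26.2
Old-age dependency ratio = 2 548 / 15 855 × 100 = 16.1
Total dependency ratio = (4 160 + 2 548) / 15 855 × 100 = 6 708 / 15 855 × 100 = 42.3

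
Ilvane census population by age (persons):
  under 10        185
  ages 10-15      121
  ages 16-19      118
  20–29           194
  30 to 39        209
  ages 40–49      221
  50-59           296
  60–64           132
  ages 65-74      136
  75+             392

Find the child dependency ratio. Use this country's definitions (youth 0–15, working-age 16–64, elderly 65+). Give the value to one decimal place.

0–15: 185 + 121 = 306
16–64: 118 + 194 + 209 + 221 + 296 + 132 = 1,170
65+: 136 + 392 = 528
Youth dependency ratio = 306 / 1,170 × 100 = 26.2

Youth dependency ratio: 26.2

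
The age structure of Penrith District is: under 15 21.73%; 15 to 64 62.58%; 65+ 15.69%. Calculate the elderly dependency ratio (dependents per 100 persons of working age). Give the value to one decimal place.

Old-age dependency ratio: 25.1

Old-age dependency ratio = 15.69 / 62.58 × 100 = 25.1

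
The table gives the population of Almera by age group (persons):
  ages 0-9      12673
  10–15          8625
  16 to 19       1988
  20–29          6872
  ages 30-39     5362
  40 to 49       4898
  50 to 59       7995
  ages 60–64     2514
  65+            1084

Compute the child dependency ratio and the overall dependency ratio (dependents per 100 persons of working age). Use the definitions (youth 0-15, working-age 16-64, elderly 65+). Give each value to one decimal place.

0–15: 12673 + 8625 = 21298
16–64: 1988 + 6872 + 5362 + 4898 + 7995 + 2514 = 29629
65+: 1084
Youth dependency ratio = 21298 / 29629 × 100 = 71.9
Total dependency ratio = (21298 + 1084) / 29629 × 100 = 22382 / 29629 × 100 = 75.5

Youth dependency ratio: 71.9
Total dependency ratio: 75.5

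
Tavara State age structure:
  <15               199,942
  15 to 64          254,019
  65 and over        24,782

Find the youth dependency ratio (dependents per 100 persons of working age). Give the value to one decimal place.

Youth dependency ratio: 78.7

Youth dependency ratio = 199,942 / 254,019 × 100 = 78.7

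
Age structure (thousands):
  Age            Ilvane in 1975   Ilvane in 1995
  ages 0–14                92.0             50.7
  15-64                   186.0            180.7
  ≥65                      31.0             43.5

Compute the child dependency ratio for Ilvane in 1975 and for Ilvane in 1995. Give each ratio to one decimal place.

Ilvane in 1975: 92.0 / 186.0 × 100 = 49.5
Ilvane in 1995: 50.7 / 180.7 × 100 = 28.1

Ilvane in 1975: 49.5
Ilvane in 1995: 28.1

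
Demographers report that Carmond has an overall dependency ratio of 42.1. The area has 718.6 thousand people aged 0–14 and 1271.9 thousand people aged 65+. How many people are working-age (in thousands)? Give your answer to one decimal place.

Total dependency ratio = (youth + elderly) / working-age × 100
42.1 = (718.6 + 1271.9) / W × 100
⇒ 4728.0

Working-age: 4728.0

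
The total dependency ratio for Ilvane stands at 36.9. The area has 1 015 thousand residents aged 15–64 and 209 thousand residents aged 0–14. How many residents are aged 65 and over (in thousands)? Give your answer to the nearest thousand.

Total dependency ratio = (youth + elderly) / working-age × 100
36.9 = (209 + E) / 1 015 × 100
⇒ 166

Aged 65 and over: 166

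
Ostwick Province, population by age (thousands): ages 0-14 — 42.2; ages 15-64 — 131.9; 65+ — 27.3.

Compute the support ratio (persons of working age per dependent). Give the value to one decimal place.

Support ratio: 1.9

Support ratio = 131.9 / (42.2 + 27.3) = 131.9 / 69.5 = 1.9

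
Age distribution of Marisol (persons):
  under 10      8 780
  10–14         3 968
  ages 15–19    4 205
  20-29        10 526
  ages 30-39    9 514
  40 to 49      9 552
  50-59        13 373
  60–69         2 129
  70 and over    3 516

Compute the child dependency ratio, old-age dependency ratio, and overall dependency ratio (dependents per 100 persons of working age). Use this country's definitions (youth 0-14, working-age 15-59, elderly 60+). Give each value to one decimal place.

Youth dependency ratio: 27.0
Old-age dependency ratio: 12.0
Total dependency ratio: 39.0

0–14: 8 780 + 3 968 = 12 748
15–59: 4 205 + 10 526 + 9 514 + 9 552 + 13 373 = 47 170
60+: 2 129 + 3 516 = 5 645
Youth dependency ratio = 12 748 / 47 170 × 100 = 27.0
Old-age dependency ratio = 5 645 / 47 170 × 100 = 12.0
Total dependency ratio = (12 748 + 5 645) / 47 170 × 100 = 18 393 / 47 170 × 100 = 39.0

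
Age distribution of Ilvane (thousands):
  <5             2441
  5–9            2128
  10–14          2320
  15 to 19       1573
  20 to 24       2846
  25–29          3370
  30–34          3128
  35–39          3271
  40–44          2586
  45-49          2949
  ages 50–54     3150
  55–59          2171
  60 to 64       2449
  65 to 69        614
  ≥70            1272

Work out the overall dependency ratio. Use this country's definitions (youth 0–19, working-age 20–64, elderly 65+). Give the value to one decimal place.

Total dependency ratio: 39.9

0–19: 2441 + 2128 + 2320 + 1573 = 8462
20–64: 2846 + 3370 + 3128 + 3271 + 2586 + 2949 + 3150 + 2171 + 2449 = 25920
65+: 614 + 1272 = 1886
Total dependency ratio = (8462 + 1886) / 25920 × 100 = 10348 / 25920 × 100 = 39.9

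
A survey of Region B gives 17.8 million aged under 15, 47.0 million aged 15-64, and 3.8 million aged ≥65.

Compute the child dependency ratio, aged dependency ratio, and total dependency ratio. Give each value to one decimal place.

Youth dependency ratio: 37.9
Old-age dependency ratio: 8.1
Total dependency ratio: 46.0

Youth dependency ratio = 17.8 / 47.0 × 100 = 37.9
Old-age dependency ratio = 3.8 / 47.0 × 100 = 8.1
Total dependency ratio = (17.8 + 3.8) / 47.0 × 100 = 21.6 / 47.0 × 100 = 46.0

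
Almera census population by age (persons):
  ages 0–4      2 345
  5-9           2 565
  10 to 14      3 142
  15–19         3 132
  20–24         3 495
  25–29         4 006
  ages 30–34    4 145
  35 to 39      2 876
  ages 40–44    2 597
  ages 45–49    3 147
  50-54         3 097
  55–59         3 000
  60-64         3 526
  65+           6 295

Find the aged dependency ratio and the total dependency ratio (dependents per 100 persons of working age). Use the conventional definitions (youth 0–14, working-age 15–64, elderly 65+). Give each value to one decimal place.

0–14: 2 345 + 2 565 + 3 142 = 8 052
15–64: 3 132 + 3 495 + 4 006 + 4 145 + 2 876 + 2 597 + 3 147 + 3 097 + 3 000 + 3 526 = 33 021
65+: 6 295
Old-age dependency ratio = 6 295 / 33 021 × 100 = 19.1
Total dependency ratio = (8 052 + 6 295) / 33 021 × 100 = 14 347 / 33 021 × 100 = 43.4

Old-age dependency ratio: 19.1
Total dependency ratio: 43.4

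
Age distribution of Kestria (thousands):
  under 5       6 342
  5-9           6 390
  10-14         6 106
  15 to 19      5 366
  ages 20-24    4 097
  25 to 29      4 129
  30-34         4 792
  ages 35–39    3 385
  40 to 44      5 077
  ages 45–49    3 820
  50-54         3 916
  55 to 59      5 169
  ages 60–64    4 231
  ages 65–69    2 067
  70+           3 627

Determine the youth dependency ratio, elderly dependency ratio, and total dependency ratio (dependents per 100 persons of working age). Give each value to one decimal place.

0–14: 6 342 + 6 390 + 6 106 = 18 838
15–64: 5 366 + 4 097 + 4 129 + 4 792 + 3 385 + 5 077 + 3 820 + 3 916 + 5 169 + 4 231 = 43 982
65+: 2 067 + 3 627 = 5 694
Youth dependency ratio = 18 838 / 43 982 × 100 = 42.8
Old-age dependency ratio = 5 694 / 43 982 × 100 = 12.9
Total dependency ratio = (18 838 + 5 694) / 43 982 × 100 = 24 532 / 43 982 × 100 = 55.8

Youth dependency ratio: 42.8
Old-age dependency ratio: 12.9
Total dependency ratio: 55.8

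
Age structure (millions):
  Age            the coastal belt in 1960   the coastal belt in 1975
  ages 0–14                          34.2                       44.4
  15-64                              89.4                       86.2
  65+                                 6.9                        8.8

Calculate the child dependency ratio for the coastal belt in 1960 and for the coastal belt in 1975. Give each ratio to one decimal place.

the coastal belt in 1960: 34.2 / 89.4 × 100 = 38.3
the coastal belt in 1975: 44.4 / 86.2 × 100 = 51.5

the coastal belt in 1960: 38.3
the coastal belt in 1975: 51.5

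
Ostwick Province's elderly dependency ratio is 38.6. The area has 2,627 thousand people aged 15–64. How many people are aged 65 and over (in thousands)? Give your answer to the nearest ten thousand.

Aged 65 and over: 1,010

Old-age dependency ratio = elderly / working-age × 100
38.6 = E / 2,627 × 100
⇒ 1,010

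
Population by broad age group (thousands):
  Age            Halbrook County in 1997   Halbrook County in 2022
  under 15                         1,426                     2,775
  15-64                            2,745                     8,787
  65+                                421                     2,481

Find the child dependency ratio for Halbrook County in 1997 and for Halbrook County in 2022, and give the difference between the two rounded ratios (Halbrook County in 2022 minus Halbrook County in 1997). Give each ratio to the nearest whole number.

Halbrook County in 1997: 1,426 / 2,745 × 100 = 52
Halbrook County in 2022: 2,775 / 8,787 × 100 = 32

Halbrook County in 1997: 52
Halbrook County in 2022: 32
Difference: -20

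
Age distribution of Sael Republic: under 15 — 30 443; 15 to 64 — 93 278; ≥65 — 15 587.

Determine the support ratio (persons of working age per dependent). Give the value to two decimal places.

Support ratio = 93 278 / (30 443 + 15 587) = 93 278 / 46 030 = 2.03

Support ratio: 2.03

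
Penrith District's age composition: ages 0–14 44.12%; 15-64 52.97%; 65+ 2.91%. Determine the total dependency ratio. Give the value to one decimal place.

Total dependency ratio: 88.8

Total dependency ratio = (44.12 + 2.91) / 52.97 × 100 = 47.03 / 52.97 × 100 = 88.8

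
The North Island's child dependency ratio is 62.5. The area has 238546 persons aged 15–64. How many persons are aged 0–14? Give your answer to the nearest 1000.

Youth dependency ratio = youth / working-age × 100
62.5 = Y / 238546 × 100
⇒ 149000

Aged 0–14: 149000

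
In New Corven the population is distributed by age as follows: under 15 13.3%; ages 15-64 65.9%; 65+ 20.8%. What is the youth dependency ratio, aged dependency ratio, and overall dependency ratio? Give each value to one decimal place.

Youth dependency ratio: 20.2
Old-age dependency ratio: 31.6
Total dependency ratio: 51.7

Youth dependency ratio = 13.3 / 65.9 × 100 = 20.2
Old-age dependency ratio = 20.8 / 65.9 × 100 = 31.6
Total dependency ratio = (13.3 + 20.8) / 65.9 × 100 = 34.1 / 65.9 × 100 = 51.7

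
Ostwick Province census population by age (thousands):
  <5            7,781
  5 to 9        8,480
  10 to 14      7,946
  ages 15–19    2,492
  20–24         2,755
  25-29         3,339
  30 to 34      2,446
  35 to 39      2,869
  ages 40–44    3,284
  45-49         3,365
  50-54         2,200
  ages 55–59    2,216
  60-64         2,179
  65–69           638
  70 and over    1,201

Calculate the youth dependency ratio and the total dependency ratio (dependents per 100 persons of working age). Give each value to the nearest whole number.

0–14: 7,781 + 8,480 + 7,946 = 24,207
15–64: 2,492 + 2,755 + 3,339 + 2,446 + 2,869 + 3,284 + 3,365 + 2,200 + 2,216 + 2,179 = 27,145
65+: 638 + 1,201 = 1,839
Youth dependency ratio = 24,207 / 27,145 × 100 = 89
Total dependency ratio = (24,207 + 1,839) / 27,145 × 100 = 26,046 / 27,145 × 100 = 96

Youth dependency ratio: 89
Total dependency ratio: 96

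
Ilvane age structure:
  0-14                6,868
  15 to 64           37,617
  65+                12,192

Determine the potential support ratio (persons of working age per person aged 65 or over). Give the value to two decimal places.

Potential support ratio: 3.09

Potential support ratio = 37,617 / 12,192 = 3.09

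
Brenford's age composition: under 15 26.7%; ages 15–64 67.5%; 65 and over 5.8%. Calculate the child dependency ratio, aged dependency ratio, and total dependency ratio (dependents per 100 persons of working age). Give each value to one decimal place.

Youth dependency ratio = 26.7 / 67.5 × 100 = 39.6
Old-age dependency ratio = 5.8 / 67.5 × 100 = 8.6
Total dependency ratio = (26.7 + 5.8) / 67.5 × 100 = 32.5 / 67.5 × 100 = 48.1

Youth dependency ratio: 39.6
Old-age dependency ratio: 8.6
Total dependency ratio: 48.1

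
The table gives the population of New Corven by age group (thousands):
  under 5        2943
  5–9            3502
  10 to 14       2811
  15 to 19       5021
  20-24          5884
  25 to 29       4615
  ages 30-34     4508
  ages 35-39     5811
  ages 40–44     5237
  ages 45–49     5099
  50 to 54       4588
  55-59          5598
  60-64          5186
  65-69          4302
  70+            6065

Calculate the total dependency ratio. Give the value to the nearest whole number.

0–14: 2943 + 3502 + 2811 = 9256
15–64: 5021 + 5884 + 4615 + 4508 + 5811 + 5237 + 5099 + 4588 + 5598 + 5186 = 51547
65+: 4302 + 6065 = 10367
Total dependency ratio = (9256 + 10367) / 51547 × 100 = 19623 / 51547 × 100 = 38

Total dependency ratio: 38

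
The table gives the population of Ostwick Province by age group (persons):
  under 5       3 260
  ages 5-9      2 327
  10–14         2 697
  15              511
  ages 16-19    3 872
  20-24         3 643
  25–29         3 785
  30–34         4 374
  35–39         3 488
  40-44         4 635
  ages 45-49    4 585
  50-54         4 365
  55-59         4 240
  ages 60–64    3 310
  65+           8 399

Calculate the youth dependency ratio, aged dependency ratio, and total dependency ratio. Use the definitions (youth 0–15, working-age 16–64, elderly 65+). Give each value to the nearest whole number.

0–15: 3 260 + 2 327 + 2 697 + 511 = 8 795
16–64: 3 872 + 3 643 + 3 785 + 4 374 + 3 488 + 4 635 + 4 585 + 4 365 + 4 240 + 3 310 = 40 297
65+: 8 399
Youth dependency ratio = 8 795 / 40 297 × 100 = 22
Old-age dependency ratio = 8 399 / 40 297 × 100 = 21
Total dependency ratio = (8 795 + 8 399) / 40 297 × 100 = 17 194 / 40 297 × 100 = 43

Youth dependency ratio: 22
Old-age dependency ratio: 21
Total dependency ratio: 43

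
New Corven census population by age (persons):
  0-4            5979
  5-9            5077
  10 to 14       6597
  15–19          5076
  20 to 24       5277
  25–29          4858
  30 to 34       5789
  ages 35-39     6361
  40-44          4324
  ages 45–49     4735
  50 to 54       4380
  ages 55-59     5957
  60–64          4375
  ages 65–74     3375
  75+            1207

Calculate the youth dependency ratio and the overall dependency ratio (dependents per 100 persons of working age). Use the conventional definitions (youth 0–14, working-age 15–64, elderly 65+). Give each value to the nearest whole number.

Youth dependency ratio: 35
Total dependency ratio: 43

0–14: 5979 + 5077 + 6597 = 17653
15–64: 5076 + 5277 + 4858 + 5789 + 6361 + 4324 + 4735 + 4380 + 5957 + 4375 = 51132
65+: 3375 + 1207 = 4582
Youth dependency ratio = 17653 / 51132 × 100 = 35
Total dependency ratio = (17653 + 4582) / 51132 × 100 = 22235 / 51132 × 100 = 43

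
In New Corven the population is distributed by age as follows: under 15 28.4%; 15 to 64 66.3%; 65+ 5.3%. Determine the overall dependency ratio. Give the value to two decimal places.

Total dependency ratio = (28.4 + 5.3) / 66.3 × 100 = 33.7 / 66.3 × 100 = 50.83

Total dependency ratio: 50.83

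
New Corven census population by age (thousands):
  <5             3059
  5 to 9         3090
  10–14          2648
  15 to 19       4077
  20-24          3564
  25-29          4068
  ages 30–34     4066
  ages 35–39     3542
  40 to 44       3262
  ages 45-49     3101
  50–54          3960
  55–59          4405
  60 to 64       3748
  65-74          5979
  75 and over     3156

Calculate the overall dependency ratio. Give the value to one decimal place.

0–14: 3059 + 3090 + 2648 = 8797
15–64: 4077 + 3564 + 4068 + 4066 + 3542 + 3262 + 3101 + 3960 + 4405 + 3748 = 37793
65+: 5979 + 3156 = 9135
Total dependency ratio = (8797 + 9135) / 37793 × 100 = 17932 / 37793 × 100 = 47.4

Total dependency ratio: 47.4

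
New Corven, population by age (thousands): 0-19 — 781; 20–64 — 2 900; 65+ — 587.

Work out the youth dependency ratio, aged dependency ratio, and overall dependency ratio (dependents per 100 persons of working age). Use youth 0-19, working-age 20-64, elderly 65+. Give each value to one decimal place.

Youth dependency ratio: 26.9
Old-age dependency ratio: 20.2
Total dependency ratio: 47.2

Youth dependency ratio = 781 / 2 900 × 100 = 26.9
Old-age dependency ratio = 587 / 2 900 × 100 = 20.2
Total dependency ratio = (781 + 587) / 2 900 × 100 = 1 368 / 2 900 × 100 = 47.2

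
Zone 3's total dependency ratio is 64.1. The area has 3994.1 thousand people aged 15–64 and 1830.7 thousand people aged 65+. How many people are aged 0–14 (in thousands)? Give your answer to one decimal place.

Aged 0–14: 729.5

Total dependency ratio = (youth + elderly) / working-age × 100
64.1 = (Y + 1830.7) / 3994.1 × 100
⇒ 729.5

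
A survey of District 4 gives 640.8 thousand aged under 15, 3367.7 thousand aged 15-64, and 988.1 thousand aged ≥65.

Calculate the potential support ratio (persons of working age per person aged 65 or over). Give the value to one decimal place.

Potential support ratio: 3.4

Potential support ratio = 3367.7 / 988.1 = 3.4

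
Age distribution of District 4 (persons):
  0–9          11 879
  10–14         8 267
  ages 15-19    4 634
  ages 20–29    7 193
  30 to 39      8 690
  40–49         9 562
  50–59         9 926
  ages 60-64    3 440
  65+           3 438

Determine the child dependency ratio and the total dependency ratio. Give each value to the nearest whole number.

Youth dependency ratio: 46
Total dependency ratio: 54

0–14: 11 879 + 8 267 = 20 146
15–64: 4 634 + 7 193 + 8 690 + 9 562 + 9 926 + 3 440 = 43 445
65+: 3 438
Youth dependency ratio = 20 146 / 43 445 × 100 = 46
Total dependency ratio = (20 146 + 3 438) / 43 445 × 100 = 23 584 / 43 445 × 100 = 54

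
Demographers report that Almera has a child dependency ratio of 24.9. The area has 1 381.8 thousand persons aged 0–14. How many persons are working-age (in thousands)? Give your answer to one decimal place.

Youth dependency ratio = youth / working-age × 100
24.9 = 1 381.8 / W × 100
⇒ 5 549.4

Working-age: 5 549.4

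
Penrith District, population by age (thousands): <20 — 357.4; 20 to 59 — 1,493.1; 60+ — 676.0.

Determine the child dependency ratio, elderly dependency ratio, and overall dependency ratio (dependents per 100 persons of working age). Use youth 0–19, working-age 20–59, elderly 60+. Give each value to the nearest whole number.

Youth dependency ratio = 357.4 / 1,493.1 × 100 = 24
Old-age dependency ratio = 676.0 / 1,493.1 × 100 = 45
Total dependency ratio = (357.4 + 676.0) / 1,493.1 × 100 = 1,033.4 / 1,493.1 × 100 = 69

Youth dependency ratio: 24
Old-age dependency ratio: 45
Total dependency ratio: 69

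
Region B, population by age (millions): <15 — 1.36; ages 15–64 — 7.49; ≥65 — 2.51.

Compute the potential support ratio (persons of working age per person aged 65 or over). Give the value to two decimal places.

Potential support ratio = 7.49 / 2.51 = 2.98

Potential support ratio: 2.98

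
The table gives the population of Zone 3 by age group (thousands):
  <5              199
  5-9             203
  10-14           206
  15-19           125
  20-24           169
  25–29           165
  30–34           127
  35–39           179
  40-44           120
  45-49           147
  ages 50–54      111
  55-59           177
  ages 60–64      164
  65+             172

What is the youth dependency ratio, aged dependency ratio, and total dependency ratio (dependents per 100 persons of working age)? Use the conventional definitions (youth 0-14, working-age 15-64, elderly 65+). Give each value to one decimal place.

0–14: 199 + 203 + 206 = 608
15–64: 125 + 169 + 165 + 127 + 179 + 120 + 147 + 111 + 177 + 164 = 1 484
65+: 172
Youth dependency ratio = 608 / 1 484 × 100 = 41.0
Old-age dependency ratio = 172 / 1 484 × 100 = 11.6
Total dependency ratio = (608 + 172) / 1 484 × 100 = 780 / 1 484 × 100 = 52.6

Youth dependency ratio: 41.0
Old-age dependency ratio: 11.6
Total dependency ratio: 52.6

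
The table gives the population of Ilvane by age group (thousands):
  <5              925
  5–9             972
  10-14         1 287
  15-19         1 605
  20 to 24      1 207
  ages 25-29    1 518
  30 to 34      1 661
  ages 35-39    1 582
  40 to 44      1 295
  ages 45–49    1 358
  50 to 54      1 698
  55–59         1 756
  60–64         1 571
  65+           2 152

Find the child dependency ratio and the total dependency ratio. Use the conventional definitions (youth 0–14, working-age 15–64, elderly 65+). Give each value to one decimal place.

Youth dependency ratio: 20.9
Total dependency ratio: 35.0

0–14: 925 + 972 + 1 287 = 3 184
15–64: 1 605 + 1 207 + 1 518 + 1 661 + 1 582 + 1 295 + 1 358 + 1 698 + 1 756 + 1 571 = 15 251
65+: 2 152
Youth dependency ratio = 3 184 / 15 251 × 100 = 20.9
Total dependency ratio = (3 184 + 2 152) / 15 251 × 100 = 5 336 / 15 251 × 100 = 35.0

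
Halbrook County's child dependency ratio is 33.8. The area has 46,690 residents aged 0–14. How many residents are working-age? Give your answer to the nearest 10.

Youth dependency ratio = youth / working-age × 100
33.8 = 46,690 / W × 100
⇒ 138,140

Working-age: 138,140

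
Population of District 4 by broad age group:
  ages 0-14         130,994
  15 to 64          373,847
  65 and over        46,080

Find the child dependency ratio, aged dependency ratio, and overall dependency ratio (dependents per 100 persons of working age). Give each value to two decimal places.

Youth dependency ratio = 130,994 / 373,847 × 100 = 35.04
Old-age dependency ratio = 46,080 / 373,847 × 100 = 12.33
Total dependency ratio = (130,994 + 46,080) / 373,847 × 100 = 177,074 / 373,847 × 100 = 47.37

Youth dependency ratio: 35.04
Old-age dependency ratio: 12.33
Total dependency ratio: 47.37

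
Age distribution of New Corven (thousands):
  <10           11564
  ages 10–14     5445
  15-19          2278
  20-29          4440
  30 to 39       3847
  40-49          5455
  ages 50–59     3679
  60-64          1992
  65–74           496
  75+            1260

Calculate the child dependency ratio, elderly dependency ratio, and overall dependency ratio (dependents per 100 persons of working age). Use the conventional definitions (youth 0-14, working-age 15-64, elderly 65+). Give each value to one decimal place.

0–14: 11564 + 5445 = 17009
15–64: 2278 + 4440 + 3847 + 5455 + 3679 + 1992 = 21691
65+: 496 + 1260 = 1756
Youth dependency ratio = 17009 / 21691 × 100 = 78.4
Old-age dependency ratio = 1756 / 21691 × 100 = 8.1
Total dependency ratio = (17009 + 1756) / 21691 × 100 = 18765 / 21691 × 100 = 86.5

Youth dependency ratio: 78.4
Old-age dependency ratio: 8.1
Total dependency ratio: 86.5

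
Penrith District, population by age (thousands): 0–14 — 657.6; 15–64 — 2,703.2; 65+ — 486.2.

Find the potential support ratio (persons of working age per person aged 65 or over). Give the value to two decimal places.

Potential support ratio: 5.56

Potential support ratio = 2,703.2 / 486.2 = 5.56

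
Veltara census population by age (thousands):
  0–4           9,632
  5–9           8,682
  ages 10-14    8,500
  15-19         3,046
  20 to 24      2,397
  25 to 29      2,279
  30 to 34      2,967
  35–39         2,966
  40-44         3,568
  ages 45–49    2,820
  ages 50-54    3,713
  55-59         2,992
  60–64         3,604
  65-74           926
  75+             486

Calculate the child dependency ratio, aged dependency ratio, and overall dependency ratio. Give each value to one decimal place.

0–14: 9,632 + 8,682 + 8,500 = 26,814
15–64: 3,046 + 2,397 + 2,279 + 2,967 + 2,966 + 3,568 + 2,820 + 3,713 + 2,992 + 3,604 = 30,352
65+: 926 + 486 = 1,412
Youth dependency ratio = 26,814 / 30,352 × 100 = 88.3
Old-age dependency ratio = 1,412 / 30,352 × 100 = 4.7
Total dependency ratio = (26,814 + 1,412) / 30,352 × 100 = 28,226 / 30,352 × 100 = 93.0

Youth dependency ratio: 88.3
Old-age dependency ratio: 4.7
Total dependency ratio: 93.0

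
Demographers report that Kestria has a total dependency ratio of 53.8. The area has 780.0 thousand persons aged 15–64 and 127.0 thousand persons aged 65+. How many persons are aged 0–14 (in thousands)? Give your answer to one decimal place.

Total dependency ratio = (youth + elderly) / working-age × 100
53.8 = (Y + 127.0) / 780.0 × 100
⇒ 292.6

Aged 0–14: 292.6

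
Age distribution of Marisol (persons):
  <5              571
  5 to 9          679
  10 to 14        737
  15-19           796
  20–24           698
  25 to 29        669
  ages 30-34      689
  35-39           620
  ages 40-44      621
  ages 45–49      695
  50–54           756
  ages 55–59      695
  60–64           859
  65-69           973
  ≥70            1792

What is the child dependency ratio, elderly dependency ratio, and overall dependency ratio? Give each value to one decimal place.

Youth dependency ratio: 28.0
Old-age dependency ratio: 39.0
Total dependency ratio: 66.9

0–14: 571 + 679 + 737 = 1987
15–64: 796 + 698 + 669 + 689 + 620 + 621 + 695 + 756 + 695 + 859 = 7098
65+: 973 + 1792 = 2765
Youth dependency ratio = 1987 / 7098 × 100 = 28.0
Old-age dependency ratio = 2765 / 7098 × 100 = 39.0
Total dependency ratio = (1987 + 2765) / 7098 × 100 = 4752 / 7098 × 100 = 66.9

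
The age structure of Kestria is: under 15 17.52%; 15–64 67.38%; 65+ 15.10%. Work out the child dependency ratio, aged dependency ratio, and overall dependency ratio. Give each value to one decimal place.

Youth dependency ratio: 26.0
Old-age dependency ratio: 22.4
Total dependency ratio: 48.4

Youth dependency ratio = 17.52 / 67.38 × 100 = 26.0
Old-age dependency ratio = 15.10 / 67.38 × 100 = 22.4
Total dependency ratio = (17.52 + 15.10) / 67.38 × 100 = 32.62 / 67.38 × 100 = 48.4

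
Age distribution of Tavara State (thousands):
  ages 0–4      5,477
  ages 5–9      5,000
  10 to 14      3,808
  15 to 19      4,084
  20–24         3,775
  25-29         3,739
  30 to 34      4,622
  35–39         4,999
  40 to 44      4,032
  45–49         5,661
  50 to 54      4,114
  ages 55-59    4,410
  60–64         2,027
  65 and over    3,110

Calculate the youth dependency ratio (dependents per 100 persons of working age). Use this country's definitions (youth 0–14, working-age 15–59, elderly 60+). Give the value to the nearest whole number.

Youth dependency ratio: 36

0–14: 5,477 + 5,000 + 3,808 = 14,285
15–59: 4,084 + 3,775 + 3,739 + 4,622 + 4,999 + 4,032 + 5,661 + 4,114 + 4,410 = 39,436
60+: 2,027 + 3,110 = 5,137
Youth dependency ratio = 14,285 / 39,436 × 100 = 36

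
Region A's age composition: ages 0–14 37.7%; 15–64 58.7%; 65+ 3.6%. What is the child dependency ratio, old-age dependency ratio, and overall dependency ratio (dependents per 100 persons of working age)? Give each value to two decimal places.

Youth dependency ratio = 37.7 / 58.7 × 100 = 64.22
Old-age dependency ratio = 3.6 / 58.7 × 100 = 6.13
Total dependency ratio = (37.7 + 3.6) / 58.7 × 100 = 41.3 / 58.7 × 100 = 70.36

Youth dependency ratio: 64.22
Old-age dependency ratio: 6.13
Total dependency ratio: 70.36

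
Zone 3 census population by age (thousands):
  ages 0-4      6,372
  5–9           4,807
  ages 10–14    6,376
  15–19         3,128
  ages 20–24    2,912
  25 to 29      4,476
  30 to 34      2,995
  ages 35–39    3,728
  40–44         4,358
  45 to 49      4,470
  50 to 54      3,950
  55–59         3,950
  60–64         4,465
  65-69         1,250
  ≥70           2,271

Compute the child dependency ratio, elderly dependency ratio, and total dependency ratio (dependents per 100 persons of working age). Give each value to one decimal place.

Youth dependency ratio: 45.7
Old-age dependency ratio: 9.2
Total dependency ratio: 54.8

0–14: 6,372 + 4,807 + 6,376 = 17,555
15–64: 3,128 + 2,912 + 4,476 + 2,995 + 3,728 + 4,358 + 4,470 + 3,950 + 3,950 + 4,465 = 38,432
65+: 1,250 + 2,271 = 3,521
Youth dependency ratio = 17,555 / 38,432 × 100 = 45.7
Old-age dependency ratio = 3,521 / 38,432 × 100 = 9.2
Total dependency ratio = (17,555 + 3,521) / 38,432 × 100 = 21,076 / 38,432 × 100 = 54.8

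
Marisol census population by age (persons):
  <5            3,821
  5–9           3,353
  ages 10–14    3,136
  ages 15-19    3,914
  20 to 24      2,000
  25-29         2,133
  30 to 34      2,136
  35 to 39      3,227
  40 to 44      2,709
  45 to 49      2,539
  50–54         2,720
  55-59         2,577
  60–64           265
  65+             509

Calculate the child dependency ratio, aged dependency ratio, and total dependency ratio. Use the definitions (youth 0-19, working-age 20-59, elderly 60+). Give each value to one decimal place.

0–19: 3,821 + 3,353 + 3,136 + 3,914 = 14,224
20–59: 2,000 + 2,133 + 2,136 + 3,227 + 2,709 + 2,539 + 2,720 + 2,577 = 20,041
60+: 265 + 509 = 774
Youth dependency ratio = 14,224 / 20,041 × 100 = 71.0
Old-age dependency ratio = 774 / 20,041 × 100 = 3.9
Total dependency ratio = (14,224 + 774) / 20,041 × 100 = 14,998 / 20,041 × 100 = 74.8

Youth dependency ratio: 71.0
Old-age dependency ratio: 3.9
Total dependency ratio: 74.8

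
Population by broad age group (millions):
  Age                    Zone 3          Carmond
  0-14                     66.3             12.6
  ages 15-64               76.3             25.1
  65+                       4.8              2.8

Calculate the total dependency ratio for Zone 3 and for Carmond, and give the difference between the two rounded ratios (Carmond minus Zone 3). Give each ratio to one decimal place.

Zone 3: (66.3 + 4.8) / 76.3 × 100 = 71.1 / 76.3 × 100 = 93.2
Carmond: (12.6 + 2.8) / 25.1 × 100 = 15.4 / 25.1 × 100 = 61.4

Zone 3: 93.2
Carmond: 61.4
Difference: -31.8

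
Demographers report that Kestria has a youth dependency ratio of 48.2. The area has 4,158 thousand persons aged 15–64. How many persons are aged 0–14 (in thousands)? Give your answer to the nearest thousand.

Youth dependency ratio = youth / working-age × 100
48.2 = Y / 4,158 × 100
⇒ 2,004

Aged 0–14: 2,004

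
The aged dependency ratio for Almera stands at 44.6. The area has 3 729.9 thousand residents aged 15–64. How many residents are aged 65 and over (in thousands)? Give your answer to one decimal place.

Old-age dependency ratio = elderly / working-age × 100
44.6 = E / 3 729.9 × 100
⇒ 1 663.5

Aged 65 and over: 1 663.5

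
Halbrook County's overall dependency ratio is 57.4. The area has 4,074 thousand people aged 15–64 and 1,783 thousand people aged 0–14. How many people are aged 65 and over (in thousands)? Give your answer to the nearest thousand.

Total dependency ratio = (youth + elderly) / working-age × 100
57.4 = (1,783 + E) / 4,074 × 100
⇒ 555

Aged 65 and over: 555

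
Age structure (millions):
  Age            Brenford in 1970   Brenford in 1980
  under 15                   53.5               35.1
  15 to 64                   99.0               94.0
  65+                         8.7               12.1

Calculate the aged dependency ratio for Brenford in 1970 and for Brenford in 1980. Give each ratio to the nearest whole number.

Brenford in 1970: 8.7 / 99.0 × 100 = 9
Brenford in 1980: 12.1 / 94.0 × 100 = 13

Brenford in 1970: 9
Brenford in 1980: 13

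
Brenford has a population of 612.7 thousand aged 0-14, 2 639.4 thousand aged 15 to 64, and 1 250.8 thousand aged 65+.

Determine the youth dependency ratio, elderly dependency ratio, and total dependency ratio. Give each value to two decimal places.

Youth dependency ratio: 23.21
Old-age dependency ratio: 47.39
Total dependency ratio: 70.60

Youth dependency ratio = 612.7 / 2 639.4 × 100 = 23.21
Old-age dependency ratio = 1 250.8 / 2 639.4 × 100 = 47.39
Total dependency ratio = (612.7 + 1 250.8) / 2 639.4 × 100 = 1 863.5 / 2 639.4 × 100 = 70.60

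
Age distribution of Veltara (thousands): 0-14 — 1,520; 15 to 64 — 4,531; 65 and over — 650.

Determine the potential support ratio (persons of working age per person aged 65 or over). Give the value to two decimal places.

Potential support ratio: 6.97

Potential support ratio = 4,531 / 650 = 6.97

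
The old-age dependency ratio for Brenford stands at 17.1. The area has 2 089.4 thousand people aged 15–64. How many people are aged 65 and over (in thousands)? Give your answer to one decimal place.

Aged 65 and over: 357.3

Old-age dependency ratio = elderly / working-age × 100
17.1 = E / 2 089.4 × 100
⇒ 357.3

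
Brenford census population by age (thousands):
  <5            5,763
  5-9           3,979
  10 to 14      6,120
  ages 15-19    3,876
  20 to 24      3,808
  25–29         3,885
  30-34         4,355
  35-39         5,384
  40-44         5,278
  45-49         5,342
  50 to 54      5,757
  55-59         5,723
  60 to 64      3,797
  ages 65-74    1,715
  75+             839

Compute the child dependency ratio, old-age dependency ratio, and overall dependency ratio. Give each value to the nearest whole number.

Youth dependency ratio: 34
Old-age dependency ratio: 5
Total dependency ratio: 39

0–14: 5,763 + 3,979 + 6,120 = 15,862
15–64: 3,876 + 3,808 + 3,885 + 4,355 + 5,384 + 5,278 + 5,342 + 5,757 + 5,723 + 3,797 = 47,205
65+: 1,715 + 839 = 2,554
Youth dependency ratio = 15,862 / 47,205 × 100 = 34
Old-age dependency ratio = 2,554 / 47,205 × 100 = 5
Total dependency ratio = (15,862 + 2,554) / 47,205 × 100 = 18,416 / 47,205 × 100 = 39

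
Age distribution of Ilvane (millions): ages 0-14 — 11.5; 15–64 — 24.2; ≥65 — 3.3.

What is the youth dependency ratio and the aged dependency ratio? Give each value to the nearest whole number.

Youth dependency ratio: 48
Old-age dependency ratio: 14

Youth dependency ratio = 11.5 / 24.2 × 100 = 48
Old-age dependency ratio = 3.3 / 24.2 × 100 = 14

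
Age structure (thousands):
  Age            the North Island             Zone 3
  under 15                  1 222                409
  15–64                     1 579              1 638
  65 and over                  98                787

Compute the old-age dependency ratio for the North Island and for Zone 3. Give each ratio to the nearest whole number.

the North Island: 6
Zone 3: 48

the North Island: 98 / 1 579 × 100 = 6
Zone 3: 787 / 1 638 × 100 = 48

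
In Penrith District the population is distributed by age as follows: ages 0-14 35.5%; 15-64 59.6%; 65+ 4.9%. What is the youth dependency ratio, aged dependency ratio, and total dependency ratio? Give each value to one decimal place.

Youth dependency ratio: 59.6
Old-age dependency ratio: 8.2
Total dependency ratio: 67.8

Youth dependency ratio = 35.5 / 59.6 × 100 = 59.6
Old-age dependency ratio = 4.9 / 59.6 × 100 = 8.2
Total dependency ratio = (35.5 + 4.9) / 59.6 × 100 = 40.4 / 59.6 × 100 = 67.8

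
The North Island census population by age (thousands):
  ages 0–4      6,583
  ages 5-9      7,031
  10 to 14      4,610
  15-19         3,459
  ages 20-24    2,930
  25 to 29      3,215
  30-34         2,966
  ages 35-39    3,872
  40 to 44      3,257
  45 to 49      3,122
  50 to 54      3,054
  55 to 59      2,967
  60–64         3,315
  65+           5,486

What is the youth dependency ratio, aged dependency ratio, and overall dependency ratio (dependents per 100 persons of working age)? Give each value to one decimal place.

Youth dependency ratio: 56.7
Old-age dependency ratio: 17.1
Total dependency ratio: 73.7

0–14: 6,583 + 7,031 + 4,610 = 18,224
15–64: 3,459 + 2,930 + 3,215 + 2,966 + 3,872 + 3,257 + 3,122 + 3,054 + 2,967 + 3,315 = 32,157
65+: 5,486
Youth dependency ratio = 18,224 / 32,157 × 100 = 56.7
Old-age dependency ratio = 5,486 / 32,157 × 100 = 17.1
Total dependency ratio = (18,224 + 5,486) / 32,157 × 100 = 23,710 / 32,157 × 100 = 73.7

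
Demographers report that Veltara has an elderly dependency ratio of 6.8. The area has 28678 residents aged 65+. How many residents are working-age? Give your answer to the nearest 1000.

Working-age: 422000

Old-age dependency ratio = elderly / working-age × 100
6.8 = 28678 / W × 100
⇒ 422000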